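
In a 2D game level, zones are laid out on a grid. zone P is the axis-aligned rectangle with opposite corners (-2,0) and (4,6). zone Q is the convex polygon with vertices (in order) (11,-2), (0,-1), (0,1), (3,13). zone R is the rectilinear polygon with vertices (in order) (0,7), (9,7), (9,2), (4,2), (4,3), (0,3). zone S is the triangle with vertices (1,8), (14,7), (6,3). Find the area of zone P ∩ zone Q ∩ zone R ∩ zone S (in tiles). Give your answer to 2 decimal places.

The intersection is the polygon with vertices (4,6), (4,5), (3,6).
By the shoelace formula its area is 0.50.

0.50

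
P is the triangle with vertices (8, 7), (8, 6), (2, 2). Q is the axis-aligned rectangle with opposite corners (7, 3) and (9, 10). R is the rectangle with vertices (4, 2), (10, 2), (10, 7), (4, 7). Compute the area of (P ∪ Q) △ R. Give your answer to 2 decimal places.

|P ∪ Q| = 16.0833.
|(P ∪ Q) ∩ R| = 9.75.
|(P ∪ Q) △ R| = 16.0833 + 30 − 19.5 = 26.58.

26.58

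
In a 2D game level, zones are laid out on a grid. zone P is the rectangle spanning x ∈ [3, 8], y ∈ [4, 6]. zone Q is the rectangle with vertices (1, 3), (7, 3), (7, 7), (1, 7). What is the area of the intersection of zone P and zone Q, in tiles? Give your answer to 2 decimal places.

|zone P∩zone Q|: x∈[3,7], y∈[4,6] → 4·2 = 8.

8.00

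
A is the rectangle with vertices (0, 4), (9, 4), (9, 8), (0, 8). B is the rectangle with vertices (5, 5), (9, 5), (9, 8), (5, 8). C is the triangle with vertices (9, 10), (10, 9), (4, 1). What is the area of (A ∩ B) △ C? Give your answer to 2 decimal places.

|A ∩ B| = 12.
|(A ∩ B) ∩ C| = 3.1667.
|(A ∩ B) △ C| = 12 + 7 − 6.3333 = 12.67.

12.67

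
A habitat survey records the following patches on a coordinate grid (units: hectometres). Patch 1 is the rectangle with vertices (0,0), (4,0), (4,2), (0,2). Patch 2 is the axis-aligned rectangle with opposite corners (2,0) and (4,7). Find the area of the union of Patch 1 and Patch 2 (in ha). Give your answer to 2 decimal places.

18.00

By inclusion–exclusion:
Individual areas: |Patch 1| = 8, |Patch 2| = 14.
|Patch 1∩Patch 2|: x∈[2,4], y∈[0,2] → 2·2 = 4.
|Patch 1 ∪ Patch 2| = 22 − 4 = 18.00.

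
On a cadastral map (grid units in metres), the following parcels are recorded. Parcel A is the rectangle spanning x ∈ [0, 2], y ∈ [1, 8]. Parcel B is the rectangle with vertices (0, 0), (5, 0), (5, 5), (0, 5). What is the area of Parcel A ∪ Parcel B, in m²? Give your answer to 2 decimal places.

By inclusion–exclusion:
Individual areas: |Parcel A| = 14, |Parcel B| = 25.
|Parcel A∩Parcel B|: x∈[0,2], y∈[1,5] → 2·4 = 8.
|Parcel A ∪ Parcel B| = 39 − 8 = 31.00.

31.00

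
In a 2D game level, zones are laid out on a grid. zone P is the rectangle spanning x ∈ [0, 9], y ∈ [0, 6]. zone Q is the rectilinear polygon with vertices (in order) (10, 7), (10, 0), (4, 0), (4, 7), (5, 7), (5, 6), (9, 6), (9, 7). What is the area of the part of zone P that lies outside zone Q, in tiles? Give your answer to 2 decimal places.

24.00

|zone P| = 54, |zone P∩zone Q| = 30.
|zone P ∖ zone Q| = |zone P| − |zone P∩zone Q| = 54 − 30 = 24.00.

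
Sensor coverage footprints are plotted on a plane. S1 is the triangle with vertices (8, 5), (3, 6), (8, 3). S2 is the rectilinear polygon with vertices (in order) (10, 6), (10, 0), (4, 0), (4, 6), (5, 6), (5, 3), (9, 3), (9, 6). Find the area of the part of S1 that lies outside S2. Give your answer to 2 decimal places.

|S1| = 5, |S1∩S2| = 0.6.
|S1 ∖ S2| = |S1| − |S1∩S2| = 5 − 0.6 = 4.40.

4.40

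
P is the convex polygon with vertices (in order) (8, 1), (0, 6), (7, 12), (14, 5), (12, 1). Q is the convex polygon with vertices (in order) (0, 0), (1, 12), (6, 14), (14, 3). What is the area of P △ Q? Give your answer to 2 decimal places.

54.49

|P| = 84.5, |Q| = 118, |P∩Q| = 74.0028.
|P △ Q| = |P| + |Q| − 2·|P∩Q| = 84.5 + 118 − 148.0056 = 54.49.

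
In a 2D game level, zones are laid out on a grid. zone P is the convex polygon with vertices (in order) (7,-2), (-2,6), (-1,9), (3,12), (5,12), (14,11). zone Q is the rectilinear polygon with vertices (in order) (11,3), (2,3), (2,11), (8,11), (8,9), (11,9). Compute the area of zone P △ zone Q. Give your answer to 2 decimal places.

|zone P| = 127.5, |zone Q| = 66, |zone P∩zone Q| = 64.4121.
|zone P △ zone Q| = |zone P| + |zone Q| − 2·|zone P∩zone Q| = 127.5 + 66 − 128.8242 = 64.68.

64.68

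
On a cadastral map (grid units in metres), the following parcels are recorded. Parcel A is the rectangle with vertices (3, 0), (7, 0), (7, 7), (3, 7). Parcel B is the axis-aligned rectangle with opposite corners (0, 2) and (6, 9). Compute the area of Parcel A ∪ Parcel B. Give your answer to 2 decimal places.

By inclusion–exclusion:
Individual areas: |Parcel A| = 28, |Parcel B| = 42.
|Parcel A∩Parcel B|: x∈[3,6], y∈[2,7] → 3·5 = 15.
|Parcel A ∪ Parcel B| = 70 − 15 = 55.00.

55.00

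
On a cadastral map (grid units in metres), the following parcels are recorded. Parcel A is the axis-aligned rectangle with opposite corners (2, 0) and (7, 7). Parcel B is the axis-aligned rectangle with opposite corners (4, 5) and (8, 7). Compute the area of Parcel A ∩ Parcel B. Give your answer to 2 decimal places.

|Parcel A∩Parcel B|: x∈[4,7], y∈[5,7] → 3·2 = 6.

6.00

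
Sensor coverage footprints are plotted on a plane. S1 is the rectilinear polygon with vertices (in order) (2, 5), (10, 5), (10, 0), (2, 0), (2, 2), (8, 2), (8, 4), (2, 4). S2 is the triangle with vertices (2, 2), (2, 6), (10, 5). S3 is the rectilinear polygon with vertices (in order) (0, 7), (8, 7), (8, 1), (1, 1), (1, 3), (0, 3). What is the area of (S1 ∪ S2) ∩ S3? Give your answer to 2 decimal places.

|S1 ∪ S2| = 37.3333.
|(S1 ∪ S2) ∩ S3| = 21.08.

21.08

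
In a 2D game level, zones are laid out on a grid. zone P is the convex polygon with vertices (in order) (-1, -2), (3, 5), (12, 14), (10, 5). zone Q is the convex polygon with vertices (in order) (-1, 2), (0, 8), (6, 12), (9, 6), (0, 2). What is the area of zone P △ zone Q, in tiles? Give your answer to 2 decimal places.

|zone P| = 56, |zone Q| = 54, |zone P∩zone Q| = 16.8972.
|zone P △ zone Q| = |zone P| + |zone Q| − 2·|zone P∩zone Q| = 56 + 54 − 33.7943 = 76.21.

76.21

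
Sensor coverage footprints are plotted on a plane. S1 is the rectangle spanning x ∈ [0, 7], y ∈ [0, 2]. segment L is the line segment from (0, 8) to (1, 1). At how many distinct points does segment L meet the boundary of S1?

The segment meets the boundary at (0.857,2).

1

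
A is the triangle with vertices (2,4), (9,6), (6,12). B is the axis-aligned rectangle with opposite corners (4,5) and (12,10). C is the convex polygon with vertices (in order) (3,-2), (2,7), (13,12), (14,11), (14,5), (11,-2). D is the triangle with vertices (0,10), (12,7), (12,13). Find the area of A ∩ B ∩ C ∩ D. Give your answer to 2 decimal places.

The intersection is the polygon with vertices (7.296,9.407), (8,8), (5.548,8.613).
By the shoelace formula its area is 1.51.

1.51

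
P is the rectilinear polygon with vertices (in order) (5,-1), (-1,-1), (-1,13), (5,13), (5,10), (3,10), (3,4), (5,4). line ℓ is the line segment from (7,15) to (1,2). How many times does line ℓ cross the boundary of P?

The segment meets the boundary at (3,6.333), (4.692,10), (5,10.667).

3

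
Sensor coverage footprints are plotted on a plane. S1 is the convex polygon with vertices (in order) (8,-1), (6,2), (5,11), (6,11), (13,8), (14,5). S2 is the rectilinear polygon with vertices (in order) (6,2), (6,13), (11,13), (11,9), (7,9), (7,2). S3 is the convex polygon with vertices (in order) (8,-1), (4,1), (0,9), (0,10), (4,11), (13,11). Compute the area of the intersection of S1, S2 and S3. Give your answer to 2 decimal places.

The intersection is the polygon with vertices (7,9), (7,2), (6,2), (6,11), (10.667,9).
By the shoelace formula its area is 11.67.

11.67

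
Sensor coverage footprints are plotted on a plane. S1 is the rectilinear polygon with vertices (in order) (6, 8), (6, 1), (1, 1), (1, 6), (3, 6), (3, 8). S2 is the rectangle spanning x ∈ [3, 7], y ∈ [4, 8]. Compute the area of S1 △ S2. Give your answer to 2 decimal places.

|S1| = 31, |S2| = 16, |S1∩S2| = 12.
|S1 △ S2| = |S1| + |S2| − 2·|S1∩S2| = 31 + 16 − 24 = 23.00.

23.00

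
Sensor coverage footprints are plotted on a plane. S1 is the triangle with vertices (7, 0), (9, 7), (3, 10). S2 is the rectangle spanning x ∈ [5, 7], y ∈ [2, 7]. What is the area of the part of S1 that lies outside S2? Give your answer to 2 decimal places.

15.80

|S1| = 24, |S1∩S2| = 8.2.
|S1 ∖ S2| = |S1| − |S1∩S2| = 24 − 8.2 = 15.80.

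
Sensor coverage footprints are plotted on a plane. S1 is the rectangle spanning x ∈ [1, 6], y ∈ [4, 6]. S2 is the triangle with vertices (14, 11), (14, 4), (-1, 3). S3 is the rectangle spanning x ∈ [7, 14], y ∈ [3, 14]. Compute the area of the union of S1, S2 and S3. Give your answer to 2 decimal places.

By inclusion–exclusion:
Individual areas: |S1| = 10, |S2| = 52.5, |S3| = 77.
|S1∩S2| = 6.4958.
|S1∩S3| = 0 (no overlap).
|S2∩S3| = 37.5667.
|S1∩S2∩S3| = 0.
|S1 ∪ S2 ∪ S3| = 139.5 − 44.0625 + 0 = 95.44.

95.44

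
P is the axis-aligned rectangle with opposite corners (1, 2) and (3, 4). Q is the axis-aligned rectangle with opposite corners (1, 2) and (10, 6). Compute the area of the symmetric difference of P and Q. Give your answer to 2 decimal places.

32.00

|P∩Q|: x∈[1,3], y∈[2,4] → 2·2 = 4.
|P △ Q| = |P| + |Q| − 2·|P∩Q| = 4 + 36 − 8 = 32.00.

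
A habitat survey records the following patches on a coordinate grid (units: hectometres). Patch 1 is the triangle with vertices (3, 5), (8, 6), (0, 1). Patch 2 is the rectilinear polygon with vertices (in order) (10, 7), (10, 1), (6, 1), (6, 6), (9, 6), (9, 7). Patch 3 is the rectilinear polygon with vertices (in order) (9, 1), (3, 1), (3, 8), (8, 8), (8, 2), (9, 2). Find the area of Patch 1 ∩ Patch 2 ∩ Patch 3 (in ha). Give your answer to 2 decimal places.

0.85

The intersection is the polygon with vertices (6,4.75), (6,5.6), (8,6).
By the shoelace formula its area is 0.85.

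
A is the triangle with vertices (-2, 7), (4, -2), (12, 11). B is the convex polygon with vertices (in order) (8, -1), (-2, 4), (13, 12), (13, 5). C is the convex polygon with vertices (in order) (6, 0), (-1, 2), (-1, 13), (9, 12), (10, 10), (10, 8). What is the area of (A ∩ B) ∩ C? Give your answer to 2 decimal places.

49.63

The region (A ∩ B) ∩ C is the polygon with vertices (9.842,10.316), (10,10), (10,8), (9.333,6.667), (5.412,0.294), (1,2.5), (-0.525,4.787).
By the shoelace formula its area is 49.63.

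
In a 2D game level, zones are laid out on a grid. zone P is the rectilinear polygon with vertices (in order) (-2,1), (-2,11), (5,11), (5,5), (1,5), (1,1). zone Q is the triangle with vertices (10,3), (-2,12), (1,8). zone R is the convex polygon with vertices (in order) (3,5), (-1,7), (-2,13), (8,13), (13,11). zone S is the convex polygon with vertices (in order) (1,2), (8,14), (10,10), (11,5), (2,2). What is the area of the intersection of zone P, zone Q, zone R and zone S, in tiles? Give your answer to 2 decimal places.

1.11

The intersection is the polygon with vertices (5,6.2), (4.635,5.981), (3.643,6.532), (4.145,7.391), (5,6.75).
By the shoelace formula its area is 1.11.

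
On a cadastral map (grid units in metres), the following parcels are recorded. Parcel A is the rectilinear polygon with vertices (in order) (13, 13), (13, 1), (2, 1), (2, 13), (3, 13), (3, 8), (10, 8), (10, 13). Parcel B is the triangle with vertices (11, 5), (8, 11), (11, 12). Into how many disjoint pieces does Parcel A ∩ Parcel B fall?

Parcel A ∩ Parcel B is a single connected region.

1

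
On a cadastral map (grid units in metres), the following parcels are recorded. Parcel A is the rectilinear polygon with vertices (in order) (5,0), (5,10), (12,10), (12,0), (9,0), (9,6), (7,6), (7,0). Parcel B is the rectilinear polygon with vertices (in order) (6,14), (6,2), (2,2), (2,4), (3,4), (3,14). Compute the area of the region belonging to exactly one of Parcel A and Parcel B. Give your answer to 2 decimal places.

|Parcel A| = 58, |Parcel B| = 38, |Parcel A∩Parcel B| = 8.
|Parcel A △ Parcel B| = |Parcel A| + |Parcel B| − 2·|Parcel A∩Parcel B| = 58 + 38 − 16 = 80.00.

80.00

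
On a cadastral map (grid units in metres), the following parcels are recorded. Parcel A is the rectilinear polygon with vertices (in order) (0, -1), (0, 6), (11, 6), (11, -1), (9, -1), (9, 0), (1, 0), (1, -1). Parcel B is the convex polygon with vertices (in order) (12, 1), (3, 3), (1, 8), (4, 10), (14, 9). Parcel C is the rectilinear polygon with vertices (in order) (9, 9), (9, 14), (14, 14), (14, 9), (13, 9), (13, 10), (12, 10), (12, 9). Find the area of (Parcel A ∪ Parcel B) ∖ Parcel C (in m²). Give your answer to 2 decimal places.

|Parcel A ∪ Parcel B| = 119.0889.
|(Parcel A ∪ Parcel B) ∩ Parcel C| = 1.1.
|(Parcel A ∪ Parcel B) ∖ Parcel C| = 119.0889 − 1.1 = 117.99.

117.99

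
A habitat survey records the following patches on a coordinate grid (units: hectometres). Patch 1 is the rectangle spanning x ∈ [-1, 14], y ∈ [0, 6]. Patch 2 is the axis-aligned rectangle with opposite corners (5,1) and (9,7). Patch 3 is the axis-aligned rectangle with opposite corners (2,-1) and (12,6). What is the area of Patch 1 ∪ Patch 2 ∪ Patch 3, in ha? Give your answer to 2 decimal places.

By inclusion–exclusion:
Individual areas: |Patch 1| = 90, |Patch 2| = 24, |Patch 3| = 70.
|Patch 1∩Patch 2|: x∈[5,9], y∈[1,6] → 4·5 = 20.
|Patch 1∩Patch 3|: x∈[2,12], y∈[0,6] → 10·6 = 60.
|Patch 2∩Patch 3|: x∈[5,9], y∈[1,6] → 4·5 = 20.
|Patch 1∩Patch 2∩Patch 3| = 20.
|Patch 1 ∪ Patch 2 ∪ Patch 3| = 184 − 100 + 20 = 104.00.

104.00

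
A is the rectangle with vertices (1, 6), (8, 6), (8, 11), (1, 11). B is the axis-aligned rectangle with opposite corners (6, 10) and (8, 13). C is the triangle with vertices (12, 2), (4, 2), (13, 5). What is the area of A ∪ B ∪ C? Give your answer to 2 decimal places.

By inclusion–exclusion:
Individual areas: |A| = 35, |B| = 6, |C| = 12.
|A∩B|: x∈[6,8], y∈[10,11] → 2·1 = 2.
|A∩C| = 0.
|B∩C| = 0.
|A∩B∩C| = 0.
|A ∪ B ∪ C| = 53 − 2 + 0 = 51.00.

51.00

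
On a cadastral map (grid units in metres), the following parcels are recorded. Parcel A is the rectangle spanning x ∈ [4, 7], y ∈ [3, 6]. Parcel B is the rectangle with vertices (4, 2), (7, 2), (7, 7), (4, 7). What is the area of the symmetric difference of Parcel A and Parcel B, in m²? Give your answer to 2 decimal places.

6.00

|Parcel A∩Parcel B|: x∈[4,7], y∈[3,6] → 3·3 = 9.
|Parcel A △ Parcel B| = |Parcel A| + |Parcel B| − 2·|Parcel A∩Parcel B| = 9 + 15 − 18 = 6.00.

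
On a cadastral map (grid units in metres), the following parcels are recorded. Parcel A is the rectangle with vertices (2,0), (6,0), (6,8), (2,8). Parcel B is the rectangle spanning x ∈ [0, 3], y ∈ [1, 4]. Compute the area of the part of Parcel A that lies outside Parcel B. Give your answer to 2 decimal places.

|Parcel A∩Parcel B|: x∈[2,3], y∈[1,4] → 1·3 = 3.
|Parcel A| = 32.
|Parcel A ∖ Parcel B| = |Parcel A| − |Parcel A∩Parcel B| = 32 − 3 = 29.00.

29.00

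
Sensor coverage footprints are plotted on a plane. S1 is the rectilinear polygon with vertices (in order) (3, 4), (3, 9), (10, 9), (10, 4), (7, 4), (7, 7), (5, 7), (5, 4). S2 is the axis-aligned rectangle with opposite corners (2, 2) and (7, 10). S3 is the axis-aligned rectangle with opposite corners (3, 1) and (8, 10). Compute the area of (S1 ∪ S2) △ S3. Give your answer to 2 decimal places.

26.00

|S1 ∪ S2| = 55.
|(S1 ∪ S2) ∩ S3| = 37.
|(S1 ∪ S2) △ S3| = 55 + 45 − 74 = 26.00.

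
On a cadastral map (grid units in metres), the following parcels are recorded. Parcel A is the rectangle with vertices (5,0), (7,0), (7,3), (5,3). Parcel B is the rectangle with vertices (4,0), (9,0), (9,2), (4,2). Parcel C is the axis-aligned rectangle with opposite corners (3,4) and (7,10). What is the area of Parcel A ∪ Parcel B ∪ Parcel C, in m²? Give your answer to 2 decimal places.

36.00

By inclusion–exclusion:
Individual areas: |Parcel A| = 6, |Parcel B| = 10, |Parcel C| = 24.
|Parcel A∩Parcel B|: x∈[5,7], y∈[0,2] → 2·2 = 4.
|Parcel A∩Parcel C| = 0 (no overlap).
|Parcel B∩Parcel C| = 0 (no overlap).
|Parcel A∩Parcel B∩Parcel C| = 0.
|Parcel A ∪ Parcel B ∪ Parcel C| = 40 − 4 + 0 = 36.00.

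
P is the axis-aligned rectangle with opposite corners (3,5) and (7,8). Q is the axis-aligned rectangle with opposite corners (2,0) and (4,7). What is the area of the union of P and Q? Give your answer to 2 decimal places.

24.00

By inclusion–exclusion:
Individual areas: |P| = 12, |Q| = 14.
|P∩Q|: x∈[3,4], y∈[5,7] → 1·2 = 2.
|P ∪ Q| = 26 − 2 = 24.00.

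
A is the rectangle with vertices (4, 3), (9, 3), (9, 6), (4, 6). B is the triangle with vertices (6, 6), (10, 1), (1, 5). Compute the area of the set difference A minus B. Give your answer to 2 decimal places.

6.30

|A| = 15, |A∩B| = 8.7.
|A ∖ B| = |A| − |A∩B| = 15 − 8.7 = 6.30.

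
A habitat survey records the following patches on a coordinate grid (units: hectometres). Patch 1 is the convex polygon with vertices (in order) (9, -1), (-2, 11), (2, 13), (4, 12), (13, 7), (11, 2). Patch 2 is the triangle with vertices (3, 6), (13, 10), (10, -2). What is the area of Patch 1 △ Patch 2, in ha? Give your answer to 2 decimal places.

51.81

|Patch 1| = 93.5, |Patch 2| = 54, |Patch 1∩Patch 2| = 47.8461.
|Patch 1 △ Patch 2| = |Patch 1| + |Patch 2| − 2·|Patch 1∩Patch 2| = 93.5 + 54 − 95.6921 = 51.81.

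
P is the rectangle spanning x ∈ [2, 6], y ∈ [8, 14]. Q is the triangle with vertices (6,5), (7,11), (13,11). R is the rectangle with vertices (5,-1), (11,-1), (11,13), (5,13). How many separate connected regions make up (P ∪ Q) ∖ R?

(P ∪ Q) ∖ R splits into 2 disjoint pieces (area 19, area 1.7143).

2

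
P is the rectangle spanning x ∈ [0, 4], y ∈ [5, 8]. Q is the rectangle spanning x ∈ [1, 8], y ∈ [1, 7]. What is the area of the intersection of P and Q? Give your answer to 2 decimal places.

|P∩Q|: x∈[1,4], y∈[5,7] → 3·2 = 6.

6.00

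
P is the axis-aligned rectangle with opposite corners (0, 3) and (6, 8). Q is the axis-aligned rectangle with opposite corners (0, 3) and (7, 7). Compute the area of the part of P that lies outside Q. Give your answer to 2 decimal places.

6.00

|P∩Q|: x∈[0,6], y∈[3,7] → 6·4 = 24.
|P| = 30.
|P ∖ Q| = |P| − |P∩Q| = 30 − 24 = 6.00.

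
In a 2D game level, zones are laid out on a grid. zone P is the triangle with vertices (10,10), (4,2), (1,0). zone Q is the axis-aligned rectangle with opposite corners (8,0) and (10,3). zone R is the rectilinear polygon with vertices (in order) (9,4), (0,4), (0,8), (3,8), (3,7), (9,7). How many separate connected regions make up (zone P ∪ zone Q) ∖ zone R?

3

(zone P ∪ zone Q) ∖ zone R splits into 3 disjoint pieces (area 3.3, area 0.675, area 6).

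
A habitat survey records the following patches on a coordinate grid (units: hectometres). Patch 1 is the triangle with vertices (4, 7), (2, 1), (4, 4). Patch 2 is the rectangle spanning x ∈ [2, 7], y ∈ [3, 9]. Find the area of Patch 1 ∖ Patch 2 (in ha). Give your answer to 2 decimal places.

|Patch 1| = 3, |Patch 1∩Patch 2| = 2.3333.
|Patch 1 ∖ Patch 2| = |Patch 1| − |Patch 1∩Patch 2| = 3 − 2.3333 = 0.67.

0.67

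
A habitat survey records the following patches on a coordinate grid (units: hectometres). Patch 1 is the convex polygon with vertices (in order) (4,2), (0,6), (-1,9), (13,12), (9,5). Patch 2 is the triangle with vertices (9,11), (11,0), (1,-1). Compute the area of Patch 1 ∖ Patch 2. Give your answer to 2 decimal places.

|Patch 1| = 72, |Patch 1∩Patch 2| = 21.6828.
|Patch 1 ∖ Patch 2| = |Patch 1| − |Patch 1∩Patch 2| = 72 − 21.6828 = 50.32.

50.32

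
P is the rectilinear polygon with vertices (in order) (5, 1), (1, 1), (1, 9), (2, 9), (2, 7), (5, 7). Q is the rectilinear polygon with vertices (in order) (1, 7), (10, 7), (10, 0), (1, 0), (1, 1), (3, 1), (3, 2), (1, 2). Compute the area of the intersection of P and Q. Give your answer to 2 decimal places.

22.00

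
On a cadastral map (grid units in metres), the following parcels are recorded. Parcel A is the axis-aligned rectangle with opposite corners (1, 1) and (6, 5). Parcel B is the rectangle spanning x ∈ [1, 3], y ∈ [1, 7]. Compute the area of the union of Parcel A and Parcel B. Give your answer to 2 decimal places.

By inclusion–exclusion:
Individual areas: |Parcel A| = 20, |Parcel B| = 12.
|Parcel A∩Parcel B|: x∈[1,3], y∈[1,5] → 2·4 = 8.
|Parcel A ∪ Parcel B| = 32 − 8 = 24.00.

24.00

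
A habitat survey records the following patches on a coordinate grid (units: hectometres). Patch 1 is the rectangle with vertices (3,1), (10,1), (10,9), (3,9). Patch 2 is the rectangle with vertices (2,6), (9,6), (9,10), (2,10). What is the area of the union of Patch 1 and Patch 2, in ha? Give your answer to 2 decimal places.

66.00

By inclusion–exclusion:
Individual areas: |Patch 1| = 56, |Patch 2| = 28.
|Patch 1∩Patch 2|: x∈[3,9], y∈[6,9] → 6·3 = 18.
|Patch 1 ∪ Patch 2| = 84 − 18 = 66.00.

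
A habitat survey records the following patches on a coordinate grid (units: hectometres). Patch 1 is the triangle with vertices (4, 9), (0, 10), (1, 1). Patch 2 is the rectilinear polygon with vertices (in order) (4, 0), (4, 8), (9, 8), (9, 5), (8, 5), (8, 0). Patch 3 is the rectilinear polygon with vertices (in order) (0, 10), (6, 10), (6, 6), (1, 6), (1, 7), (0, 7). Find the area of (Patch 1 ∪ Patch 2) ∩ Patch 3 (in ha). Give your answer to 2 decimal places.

|Patch 1 ∪ Patch 2| = 52.5.
|(Patch 1 ∪ Patch 2) ∩ Patch 3| = 14.81.

14.81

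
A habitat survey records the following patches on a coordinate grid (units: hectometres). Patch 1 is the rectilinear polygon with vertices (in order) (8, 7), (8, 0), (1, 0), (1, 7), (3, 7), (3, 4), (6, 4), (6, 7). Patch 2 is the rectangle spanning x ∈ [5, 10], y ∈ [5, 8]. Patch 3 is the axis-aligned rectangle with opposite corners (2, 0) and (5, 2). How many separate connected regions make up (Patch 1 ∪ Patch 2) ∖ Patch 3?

1

(Patch 1 ∪ Patch 2) ∖ Patch 3 is a single connected region.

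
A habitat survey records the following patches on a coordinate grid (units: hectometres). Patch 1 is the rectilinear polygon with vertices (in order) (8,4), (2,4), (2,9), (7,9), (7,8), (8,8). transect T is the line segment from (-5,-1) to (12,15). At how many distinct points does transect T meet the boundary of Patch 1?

The segment meets the boundary at (5.625,9), (2,5.588).

2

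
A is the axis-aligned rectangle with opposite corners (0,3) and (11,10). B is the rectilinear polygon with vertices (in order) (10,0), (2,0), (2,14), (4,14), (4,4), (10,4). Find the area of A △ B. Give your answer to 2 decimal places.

|A| = 77, |B| = 52, |A∩B| = 20.
|A △ B| = |A| + |B| − 2·|A∩B| = 77 + 52 − 40 = 89.00.

89.00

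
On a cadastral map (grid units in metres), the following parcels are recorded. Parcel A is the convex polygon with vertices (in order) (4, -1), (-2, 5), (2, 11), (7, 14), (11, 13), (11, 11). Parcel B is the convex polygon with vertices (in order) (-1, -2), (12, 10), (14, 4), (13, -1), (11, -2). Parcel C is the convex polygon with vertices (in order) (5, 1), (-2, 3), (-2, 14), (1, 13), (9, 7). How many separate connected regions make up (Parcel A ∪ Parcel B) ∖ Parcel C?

(Parcel A ∪ Parcel B) ∖ Parcel C splits into 2 disjoint pieces (area 31.066, area 84.3021).

2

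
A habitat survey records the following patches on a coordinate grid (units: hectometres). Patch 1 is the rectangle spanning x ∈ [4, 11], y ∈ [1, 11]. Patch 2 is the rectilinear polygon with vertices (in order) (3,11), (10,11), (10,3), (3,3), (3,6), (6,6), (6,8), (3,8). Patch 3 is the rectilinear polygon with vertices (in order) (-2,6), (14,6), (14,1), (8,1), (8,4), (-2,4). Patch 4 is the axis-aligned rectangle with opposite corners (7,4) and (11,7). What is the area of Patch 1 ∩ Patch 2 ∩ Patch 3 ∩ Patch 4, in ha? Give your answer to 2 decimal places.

6.00

The intersection is the polygon with vertices (7,4), (7,6), (10,6), (10,4), (8,4).
By the shoelace formula its area is 6.00.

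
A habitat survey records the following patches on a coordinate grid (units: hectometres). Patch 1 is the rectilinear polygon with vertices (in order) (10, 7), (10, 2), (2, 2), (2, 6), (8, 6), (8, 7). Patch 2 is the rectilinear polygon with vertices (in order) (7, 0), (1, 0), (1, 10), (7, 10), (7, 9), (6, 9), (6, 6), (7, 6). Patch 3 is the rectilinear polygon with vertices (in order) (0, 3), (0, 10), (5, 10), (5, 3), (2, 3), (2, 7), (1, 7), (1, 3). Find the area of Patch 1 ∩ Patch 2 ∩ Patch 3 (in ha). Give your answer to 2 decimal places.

The intersection is the polygon with vertices (2,6), (5,6), (5,3), (2,3).
By the shoelace formula its area is 9.00.

9.00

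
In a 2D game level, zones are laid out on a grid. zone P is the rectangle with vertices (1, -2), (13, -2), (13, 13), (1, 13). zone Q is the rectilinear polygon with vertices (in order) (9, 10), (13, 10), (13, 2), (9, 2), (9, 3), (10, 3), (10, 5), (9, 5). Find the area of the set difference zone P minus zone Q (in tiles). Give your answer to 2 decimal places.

|zone P| = 180, |zone P∩zone Q| = 30.
|zone P ∖ zone Q| = |zone P| − |zone P∩zone Q| = 180 − 30 = 150.00.

150.00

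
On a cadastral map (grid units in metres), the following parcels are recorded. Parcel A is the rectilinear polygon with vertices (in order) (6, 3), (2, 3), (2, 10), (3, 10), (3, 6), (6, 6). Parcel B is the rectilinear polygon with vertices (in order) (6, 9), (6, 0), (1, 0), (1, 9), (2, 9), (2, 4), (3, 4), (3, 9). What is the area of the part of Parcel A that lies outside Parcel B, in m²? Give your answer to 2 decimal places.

|Parcel A| = 16, |Parcel A∩Parcel B| = 10.
|Parcel A ∖ Parcel B| = |Parcel A| − |Parcel A∩Parcel B| = 16 − 10 = 6.00.

6.00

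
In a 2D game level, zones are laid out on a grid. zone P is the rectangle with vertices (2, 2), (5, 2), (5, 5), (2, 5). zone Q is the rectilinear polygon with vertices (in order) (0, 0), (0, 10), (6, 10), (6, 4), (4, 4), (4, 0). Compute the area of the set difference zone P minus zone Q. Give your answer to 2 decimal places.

2.00

|zone P| = 9, |zone P∩zone Q| = 7.
|zone P ∖ zone Q| = |zone P| − |zone P∩zone Q| = 9 − 7 = 2.00.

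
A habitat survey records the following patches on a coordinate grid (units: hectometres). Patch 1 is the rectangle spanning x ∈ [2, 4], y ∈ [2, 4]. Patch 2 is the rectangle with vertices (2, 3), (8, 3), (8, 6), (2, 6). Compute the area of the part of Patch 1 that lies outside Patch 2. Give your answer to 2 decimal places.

2.00

|Patch 1∩Patch 2|: x∈[2,4], y∈[3,4] → 2·1 = 2.
|Patch 1| = 4.
|Patch 1 ∖ Patch 2| = |Patch 1| − |Patch 1∩Patch 2| = 4 − 2 = 2.00.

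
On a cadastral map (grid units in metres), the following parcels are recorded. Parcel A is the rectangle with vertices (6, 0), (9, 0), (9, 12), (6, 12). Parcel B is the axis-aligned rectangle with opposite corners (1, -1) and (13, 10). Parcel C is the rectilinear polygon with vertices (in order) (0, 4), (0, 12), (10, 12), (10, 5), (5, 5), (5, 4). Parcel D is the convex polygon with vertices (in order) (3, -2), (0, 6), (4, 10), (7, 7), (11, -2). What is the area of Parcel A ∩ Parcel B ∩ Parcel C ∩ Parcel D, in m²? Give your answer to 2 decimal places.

The intersection is the polygon with vertices (6,5), (6,8), (7,7), (7.889,5).
By the shoelace formula its area is 3.39.

3.39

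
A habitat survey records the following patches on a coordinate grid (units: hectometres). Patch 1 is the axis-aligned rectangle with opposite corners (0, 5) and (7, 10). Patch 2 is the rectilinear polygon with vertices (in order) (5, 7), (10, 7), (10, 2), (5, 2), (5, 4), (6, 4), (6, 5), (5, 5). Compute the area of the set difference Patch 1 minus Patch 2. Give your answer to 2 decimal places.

|Patch 1| = 35, |Patch 1∩Patch 2| = 4.
|Patch 1 ∖ Patch 2| = |Patch 1| − |Patch 1∩Patch 2| = 35 − 4 = 31.00.

31.00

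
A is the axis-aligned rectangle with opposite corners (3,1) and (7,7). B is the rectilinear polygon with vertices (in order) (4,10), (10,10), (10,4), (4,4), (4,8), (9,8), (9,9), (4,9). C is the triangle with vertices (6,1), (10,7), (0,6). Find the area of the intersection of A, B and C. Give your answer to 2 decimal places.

7.65

The intersection is the polygon with vertices (7,4), (4,4), (4,6.4), (7,6.7).
By the shoelace formula its area is 7.65.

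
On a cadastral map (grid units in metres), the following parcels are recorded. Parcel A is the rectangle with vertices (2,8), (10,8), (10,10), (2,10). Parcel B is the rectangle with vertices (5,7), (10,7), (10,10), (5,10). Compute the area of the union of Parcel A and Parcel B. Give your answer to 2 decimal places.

21.00

By inclusion–exclusion:
Individual areas: |Parcel A| = 16, |Parcel B| = 15.
|Parcel A∩Parcel B|: x∈[5,10], y∈[8,10] → 5·2 = 10.
|Parcel A ∪ Parcel B| = 31 − 10 = 21.00.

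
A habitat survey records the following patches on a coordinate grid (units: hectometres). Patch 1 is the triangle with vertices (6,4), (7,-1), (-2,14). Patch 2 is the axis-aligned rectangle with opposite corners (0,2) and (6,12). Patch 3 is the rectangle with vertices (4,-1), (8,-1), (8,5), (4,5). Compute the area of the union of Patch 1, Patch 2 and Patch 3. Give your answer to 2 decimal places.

78.83

By inclusion–exclusion:
Individual areas: |Patch 1| = 15, |Patch 2| = 60, |Patch 3| = 24.
|Patch 1∩Patch 2| = 11.9667.
|Patch 1∩Patch 3| = 6.6.
|Patch 2∩Patch 3|: x∈[4,6], y∈[2,5] → 2·3 = 6.
|Patch 1∩Patch 2∩Patch 3| = 4.4.
|Patch 1 ∪ Patch 2 ∪ Patch 3| = 99 − 24.5667 + 4.4 = 78.83.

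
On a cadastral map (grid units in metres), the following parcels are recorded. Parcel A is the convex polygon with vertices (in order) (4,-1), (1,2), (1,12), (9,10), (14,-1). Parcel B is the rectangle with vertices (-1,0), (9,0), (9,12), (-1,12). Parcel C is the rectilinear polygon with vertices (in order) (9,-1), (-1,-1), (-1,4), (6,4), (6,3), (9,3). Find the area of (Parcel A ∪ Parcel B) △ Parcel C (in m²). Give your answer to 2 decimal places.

|Parcel A ∪ Parcel B| = 153.
|(Parcel A ∪ Parcel B) ∩ Parcel C| = 42.5.
|(Parcel A ∪ Parcel B) △ Parcel C| = 153 + 47 − 85 = 115.00.

115.00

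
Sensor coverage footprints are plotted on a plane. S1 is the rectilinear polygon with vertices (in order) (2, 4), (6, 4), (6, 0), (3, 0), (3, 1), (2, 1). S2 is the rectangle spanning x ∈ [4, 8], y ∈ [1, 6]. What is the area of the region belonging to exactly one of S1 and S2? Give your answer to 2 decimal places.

|S1| = 15, |S2| = 20, |S1∩S2| = 6.
|S1 △ S2| = |S1| + |S2| − 2·|S1∩S2| = 15 + 20 − 12 = 23.00.

23.00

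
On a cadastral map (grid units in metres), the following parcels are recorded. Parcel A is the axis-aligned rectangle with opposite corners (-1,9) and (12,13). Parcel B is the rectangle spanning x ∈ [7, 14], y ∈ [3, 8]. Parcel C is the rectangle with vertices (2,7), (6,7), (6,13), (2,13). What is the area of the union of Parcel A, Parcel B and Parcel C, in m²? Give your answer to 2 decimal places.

95.00

By inclusion–exclusion:
Individual areas: |Parcel A| = 52, |Parcel B| = 35, |Parcel C| = 24.
|Parcel A∩Parcel B| = 0 (no overlap).
|Parcel A∩Parcel C|: x∈[2,6], y∈[9,13] → 4·4 = 16.
|Parcel B∩Parcel C| = 0 (no overlap).
|Parcel A∩Parcel B∩Parcel C| = 0.
|Parcel A ∪ Parcel B ∪ Parcel C| = 111 − 16 + 0 = 95.00.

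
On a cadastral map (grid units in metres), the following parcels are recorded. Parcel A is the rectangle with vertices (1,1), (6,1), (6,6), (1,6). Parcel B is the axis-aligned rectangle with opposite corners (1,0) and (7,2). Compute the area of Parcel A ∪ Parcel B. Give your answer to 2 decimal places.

32.00

By inclusion–exclusion:
Individual areas: |Parcel A| = 25, |Parcel B| = 12.
|Parcel A∩Parcel B|: x∈[1,6], y∈[1,2] → 5·1 = 5.
|Parcel A ∪ Parcel B| = 37 − 5 = 32.00.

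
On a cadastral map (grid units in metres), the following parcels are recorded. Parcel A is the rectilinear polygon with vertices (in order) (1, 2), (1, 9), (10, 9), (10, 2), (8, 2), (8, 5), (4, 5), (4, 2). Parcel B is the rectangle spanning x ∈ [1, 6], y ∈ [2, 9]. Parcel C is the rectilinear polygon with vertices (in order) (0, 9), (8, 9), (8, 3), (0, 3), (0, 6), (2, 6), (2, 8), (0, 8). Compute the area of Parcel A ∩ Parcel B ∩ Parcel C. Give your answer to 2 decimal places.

24.00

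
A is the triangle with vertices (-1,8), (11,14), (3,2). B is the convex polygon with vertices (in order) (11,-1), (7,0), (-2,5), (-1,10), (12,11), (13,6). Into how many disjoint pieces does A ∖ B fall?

A ∖ B splits into 2 disjoint pieces (area 7.8624, area 0.0382).

2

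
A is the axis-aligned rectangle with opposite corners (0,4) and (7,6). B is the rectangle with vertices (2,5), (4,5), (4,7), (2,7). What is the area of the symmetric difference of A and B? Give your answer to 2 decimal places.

14.00

|A∩B|: x∈[2,4], y∈[5,6] → 2·1 = 2.
|A △ B| = |A| + |B| − 2·|A∩B| = 14 + 4 − 4 = 14.00.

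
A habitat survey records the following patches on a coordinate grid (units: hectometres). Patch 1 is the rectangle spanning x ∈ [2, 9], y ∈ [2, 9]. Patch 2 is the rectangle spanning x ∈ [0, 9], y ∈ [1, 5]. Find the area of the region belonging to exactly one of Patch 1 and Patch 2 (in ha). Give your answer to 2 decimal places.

|Patch 1∩Patch 2|: x∈[2,9], y∈[2,5] → 7·3 = 21.
|Patch 1 △ Patch 2| = |Patch 1| + |Patch 2| − 2·|Patch 1∩Patch 2| = 49 + 36 − 42 = 43.00.

43.00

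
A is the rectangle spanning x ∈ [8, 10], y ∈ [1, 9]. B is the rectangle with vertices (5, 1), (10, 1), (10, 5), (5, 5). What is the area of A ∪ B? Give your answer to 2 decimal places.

By inclusion–exclusion:
Individual areas: |A| = 16, |B| = 20.
|A∩B|: x∈[8,10], y∈[1,5] → 2·4 = 8.
|A ∪ B| = 36 − 8 = 28.00.

28.00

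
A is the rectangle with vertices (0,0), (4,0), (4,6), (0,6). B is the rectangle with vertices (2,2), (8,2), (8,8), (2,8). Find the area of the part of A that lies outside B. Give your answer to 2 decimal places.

16.00

|A∩B|: x∈[2,4], y∈[2,6] → 2·4 = 8.
|A| = 24.
|A ∖ B| = |A| − |A∩B| = 24 − 8 = 16.00.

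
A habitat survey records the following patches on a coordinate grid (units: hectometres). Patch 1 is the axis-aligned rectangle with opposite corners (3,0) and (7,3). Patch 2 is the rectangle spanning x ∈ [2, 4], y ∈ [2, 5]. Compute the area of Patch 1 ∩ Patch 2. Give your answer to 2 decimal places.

1.00

|Patch 1∩Patch 2|: x∈[3,4], y∈[2,3] → 1·1 = 1.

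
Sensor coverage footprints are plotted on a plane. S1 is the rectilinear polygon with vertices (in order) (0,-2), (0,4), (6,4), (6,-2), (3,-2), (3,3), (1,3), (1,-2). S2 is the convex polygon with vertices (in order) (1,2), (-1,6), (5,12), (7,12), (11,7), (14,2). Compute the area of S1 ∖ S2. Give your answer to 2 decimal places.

|S1| = 26, |S1∩S2| = 9.
|S1 ∖ S2| = |S1| − |S1∩S2| = 26 − 9 = 17.00.

17.00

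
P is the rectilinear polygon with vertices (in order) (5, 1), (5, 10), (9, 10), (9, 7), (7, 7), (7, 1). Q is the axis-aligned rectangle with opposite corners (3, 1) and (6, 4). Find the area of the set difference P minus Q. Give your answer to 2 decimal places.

|P| = 24, |P∩Q| = 3.
|P ∖ Q| = |P| − |P∩Q| = 24 − 3 = 21.00.

21.00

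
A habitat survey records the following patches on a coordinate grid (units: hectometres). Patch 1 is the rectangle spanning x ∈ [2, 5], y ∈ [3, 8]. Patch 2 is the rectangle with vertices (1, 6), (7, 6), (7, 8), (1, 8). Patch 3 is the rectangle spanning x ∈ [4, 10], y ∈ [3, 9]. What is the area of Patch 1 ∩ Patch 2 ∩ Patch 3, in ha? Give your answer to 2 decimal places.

The intersection is the polygon with vertices (4,6), (4,8), (5,8), (5,6).
By the shoelace formula its area is 2.00.

2.00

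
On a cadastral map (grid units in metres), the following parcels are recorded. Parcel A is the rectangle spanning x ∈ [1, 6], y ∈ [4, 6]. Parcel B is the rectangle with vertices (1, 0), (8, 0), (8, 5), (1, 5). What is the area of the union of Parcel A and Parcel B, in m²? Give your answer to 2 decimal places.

By inclusion–exclusion:
Individual areas: |Parcel A| = 10, |Parcel B| = 35.
|Parcel A∩Parcel B|: x∈[1,6], y∈[4,5] → 5·1 = 5.
|Parcel A ∪ Parcel B| = 45 − 5 = 40.00.

40.00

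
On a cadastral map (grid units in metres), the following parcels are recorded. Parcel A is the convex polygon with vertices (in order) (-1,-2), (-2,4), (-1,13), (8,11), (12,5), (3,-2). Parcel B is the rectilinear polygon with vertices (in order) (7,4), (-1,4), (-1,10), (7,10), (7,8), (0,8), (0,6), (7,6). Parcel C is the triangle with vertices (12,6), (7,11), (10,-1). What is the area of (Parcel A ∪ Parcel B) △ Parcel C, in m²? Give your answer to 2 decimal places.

132.69

|Parcel A ∪ Parcel B| = 142.
|(Parcel A ∪ Parcel B) ∩ Parcel C| = 15.9047.
|(Parcel A ∪ Parcel B) △ Parcel C| = 142 + 22.5 − 31.8094 = 132.69.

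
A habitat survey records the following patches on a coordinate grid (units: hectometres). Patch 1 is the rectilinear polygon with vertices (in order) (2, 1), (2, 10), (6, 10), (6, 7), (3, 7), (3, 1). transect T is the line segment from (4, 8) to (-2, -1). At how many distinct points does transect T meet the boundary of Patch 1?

3

The segment meets the boundary at (2,5), (3,6.5), (3.333,7).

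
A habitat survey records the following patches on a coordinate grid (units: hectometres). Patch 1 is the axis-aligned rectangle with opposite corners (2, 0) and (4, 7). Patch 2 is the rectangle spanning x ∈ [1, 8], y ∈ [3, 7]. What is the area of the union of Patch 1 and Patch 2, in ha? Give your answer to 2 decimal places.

34.00

By inclusion–exclusion:
Individual areas: |Patch 1| = 14, |Patch 2| = 28.
|Patch 1∩Patch 2|: x∈[2,4], y∈[3,7] → 2·4 = 8.
|Patch 1 ∪ Patch 2| = 42 − 8 = 34.00.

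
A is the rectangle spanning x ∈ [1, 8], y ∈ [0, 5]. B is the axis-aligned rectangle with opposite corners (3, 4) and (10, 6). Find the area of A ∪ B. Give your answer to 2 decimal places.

By inclusion–exclusion:
Individual areas: |A| = 35, |B| = 14.
|A∩B|: x∈[3,8], y∈[4,5] → 5·1 = 5.
|A ∪ B| = 49 − 5 = 44.00.

44.00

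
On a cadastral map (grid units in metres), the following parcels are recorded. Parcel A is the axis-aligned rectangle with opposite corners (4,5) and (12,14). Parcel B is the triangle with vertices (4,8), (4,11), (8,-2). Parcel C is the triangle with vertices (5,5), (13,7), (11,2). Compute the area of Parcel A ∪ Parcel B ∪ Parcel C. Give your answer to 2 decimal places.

By inclusion–exclusion:
Individual areas: |Parcel A| = 72, |Parcel B| = 6, |Parcel C| = 18.
|Parcel A∩Parcel B| = 3.7385.
|Parcel A∩Parcel C| = 6.125.
|Parcel B∩Parcel C| = 0.2776.
|Parcel A∩Parcel B∩Parcel C| = 0.0786.
|Parcel A ∪ Parcel B ∪ Parcel C| = 96 − 10.1411 + 0.0786 = 85.94.

85.94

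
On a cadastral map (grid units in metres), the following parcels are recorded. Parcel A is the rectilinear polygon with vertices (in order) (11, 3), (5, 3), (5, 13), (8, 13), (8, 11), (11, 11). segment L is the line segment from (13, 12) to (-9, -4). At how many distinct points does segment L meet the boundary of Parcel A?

2

The segment meets the boundary at (5,6.182), (11,10.545).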